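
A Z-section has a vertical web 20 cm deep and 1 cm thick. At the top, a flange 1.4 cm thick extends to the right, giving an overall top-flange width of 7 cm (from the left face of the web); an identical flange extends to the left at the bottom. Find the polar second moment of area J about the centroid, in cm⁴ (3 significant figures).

J ≈ 2380 cm⁴

Decompose the section into non-overlapping parts with the origin at the bottom-left of its bounding rectangle.
Web: 1 × 20, A = 20 cm², y = 10 cm, Ī = 666.67 cm⁴.
Top flange (beyond web): 6 × 1.4, A = 8.4 cm², y = 19.3 cm, Ī = 1.372 cm⁴.
Bottom flange (beyond web): 6 × 1.4, A = 8.4 cm², y = 0.7 cm, Ī = 1.372 cm⁴.
Centroid: ȳ = ΣA·y / ΣA = 10 cm.
Transfer each piece to the centroidal x-axis using Ī + A·d² with d = y − 10:
  web: d = 0 cm → contributes +666.67 cm⁴
  top flange (beyond web): d = 9.3 cm → contributes +727.89 cm⁴
  bottom flange (beyond web): d = -9.3 cm → contributes +727.89 cm⁴
Total I = 2122.4 cm⁴.
For the y-axis: x̄ = 6.5 cm.
Repeating about the centroidal y-axis gives I_y = 257.87 cm⁴.
Polar second moment: J = I_x + I_y = 2380.3 cm⁴.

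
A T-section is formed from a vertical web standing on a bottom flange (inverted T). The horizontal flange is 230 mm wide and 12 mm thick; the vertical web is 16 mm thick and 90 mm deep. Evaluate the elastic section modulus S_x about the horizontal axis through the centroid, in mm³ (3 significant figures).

S_x ≈ 4.42 × 10⁴ mm³

Decompose the section into non-overlapping parts with the origin at the bottom-left of its bounding rectangle.
Flange: 230 × 12, A = 2 760 mm², y = 6 mm, Ī = 33 120 mm⁴.
Web: 16 × 90, A = 1 440 mm², y = 57 mm, Ī = 972 000 mm⁴.
Centroid: ȳ = ΣA·y / ΣA = 23.486 mm.
Transfer each piece to the horizontal axis through the centroid using Ī + A·d² with d = y − 23.486:
  flange: d = -17.486 mm → contributes +876 991 mm⁴
  web: d = 33.514 mm → contributes +2 589 419 mm⁴
Total I = 3 466 409 mm⁴.
Extreme fibre distance c = 78.514 mm; S = I/c = 44 150 mm³.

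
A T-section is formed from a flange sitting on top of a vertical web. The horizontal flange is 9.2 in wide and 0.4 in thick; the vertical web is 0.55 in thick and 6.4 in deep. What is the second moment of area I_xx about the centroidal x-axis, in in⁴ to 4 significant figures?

Break the section into simple shapes (no overlaps), measuring from the bottom-left corner of the bounding box.
Flange: 9.2 × 0.4, A = 3.68 in², y = 6.6 in, Ī = 0.0490667 in⁴.
Web: 0.55 × 6.4, A = 3.52 in², y = 3.2 in, Ī = 12.0149 in⁴.
Centroid: ȳ = ΣA·y / ΣA = 4.93778 in.
Transfer each piece to the centroidal x-axis using Ī + A·d² with d = y − 4.93778:
  flange: d = 1.66222 in → contributes +10.2168 in⁴
  web: d = -1.73778 in → contributes +22.6449 in⁴
Total I = 32.8617 in⁴.

I_xx ≈ 32.86 in⁴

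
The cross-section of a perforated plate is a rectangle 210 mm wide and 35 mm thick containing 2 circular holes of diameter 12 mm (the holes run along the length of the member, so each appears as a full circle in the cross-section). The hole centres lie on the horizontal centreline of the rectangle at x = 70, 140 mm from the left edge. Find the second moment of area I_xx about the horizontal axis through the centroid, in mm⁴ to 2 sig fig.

Treat the section as a set of non-overlapping primitives; coordinates are from the bounding-box lower-left.
Plate: 210 × 35, A = 7 350 mm², y = 17.5 mm, Ī = 750 313 mm⁴.
Hole 1 (subtracted): ⌀12, A = 113.1 mm², y = 17.5 mm, Ī = 1 018 mm⁴.
Hole 2 (subtracted): ⌀12, A = 113.1 mm², y = 17.5 mm, Ī = 1 018 mm⁴.
By symmetry the centroid is at mid-height, ȳ = 17.5 mm.
All pieces are centred on the horizontal axis through the centroid, so I = ΣĪ (holes subtracted) = 748 277 mm⁴.

I_xx ≈ 7.5 × 10⁵ mm⁴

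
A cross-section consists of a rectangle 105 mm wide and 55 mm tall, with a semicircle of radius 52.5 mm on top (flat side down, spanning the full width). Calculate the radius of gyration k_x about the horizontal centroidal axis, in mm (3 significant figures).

Treat the section as a set of non-overlapping primitives; coordinates are from the bounding-box lower-left.
Rectangular body: 105 × 55, A = 5 775 mm², y = 27.5 mm, Ī = 1 455 781 mm⁴.
Semicircular cap: semicircle r = 52.5, A = 4329.5 mm², y = 77.282 mm, Ī = 833 814 mm⁴.
Centroid: ȳ = ΣA·y / ΣA = 48.83 mm.
Transfer each piece to the horizontal centroidal axis using Ī + A·d² with d = y − 48.83:
  rectangular body: d = -21.33 mm → contributes +4 083 253 mm⁴
  semicircular cap: d = 28.452 mm → contributes +4 338 519 mm⁴
Total I = 8 421 772 mm⁴.
Radius of gyration: k = √(I/A) = √(8 421 772 / 10 105) = 28.87 mm.

k_x ≈ 28.9 mm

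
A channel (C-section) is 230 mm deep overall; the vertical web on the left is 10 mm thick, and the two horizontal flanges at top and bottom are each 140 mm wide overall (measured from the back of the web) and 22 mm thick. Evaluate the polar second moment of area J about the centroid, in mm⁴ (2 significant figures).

J ≈ 8.8 × 10⁷ mm⁴

Decompose the section into non-overlapping parts with the origin at the bottom-left of its bounding rectangle.
Web: 10 × 230, A = 2 300 mm², y = 115 mm, Ī = 10 139 167 mm⁴.
Top flange (beyond web): 130 × 22, A = 2 860 mm², y = 219 mm, Ī = 115 353 mm⁴.
Bottom flange (beyond web): 130 × 22, A = 2 860 mm², y = 11 mm, Ī = 115 353 mm⁴.
By symmetry the centroid is at mid-height, ȳ = 115 mm.
Transfer each piece to the centroidal x-axis using Ī + A·d² with d = y − 115:
  web: d = 0 mm → contributes +10 139 167 mm⁴
  top flange (beyond web): d = 104 mm → contributes +31 049 113 mm⁴
  bottom flange (beyond web): d = -104 mm → contributes +31 049 113 mm⁴
Total I = 72 237 393 mm⁴.
For the y-axis: x̄ = 54.93 mm.
Repeating about the centroidal y-axis gives I_y = 16 112 788 mm⁴.
Polar second moment: J = I_x + I_y = 88 350 182 mm⁴.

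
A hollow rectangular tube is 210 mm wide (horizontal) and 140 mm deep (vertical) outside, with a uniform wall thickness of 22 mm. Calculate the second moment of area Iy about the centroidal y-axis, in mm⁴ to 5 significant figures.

Decompose the section into non-overlapping parts with the origin at the bottom-left of its bounding rectangle.
Outer rectangle: 210 × 140, A = 29 400 mm², x = 105 mm, Ī = 108 045 000 mm⁴.
Inner void (subtracted): 166 × 96, A = 15 936 mm², x = 105 mm, Ī = 36 594 368 mm⁴.
By symmetry the centroid is at mid-width, x̄ = 105 mm.
All pieces are centred on the centroidal y-axis, so I = ΣĪ (holes subtracted) = 71 450 632 mm⁴.

Iy ≈ 7.1451 × 10⁷ mm⁴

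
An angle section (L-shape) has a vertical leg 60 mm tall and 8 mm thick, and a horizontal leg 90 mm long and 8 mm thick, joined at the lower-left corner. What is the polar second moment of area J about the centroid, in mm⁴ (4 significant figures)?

Break the section into simple shapes (no overlaps), measuring from the bottom-left corner of the bounding box.
Vertical leg: 8 × 60, A = 480 mm², y = 30 mm, Ī = 144 000 mm⁴.
Horizontal leg (remainder): 82 × 8, A = 656 mm², y = 4 mm, Ī = 3498.67 mm⁴.
Centroid: ȳ = ΣA·y / ΣA = 14.9859 mm.
Transfer each piece to the centroidal x-axis using Ī + A·d² with d = y − 14.9859:
  vertical leg: d = 15.0141 mm → contributes +252 203 mm⁴
  horizontal leg (remainder): d = -10.9859 mm → contributes +82671.5 mm⁴
Total I = 334 874 mm⁴.
For the y-axis: x̄ = 29.9859 mm.
Repeating about the centroidal y-axis gives I_y = 931 434 mm⁴.
Polar second moment: J = I_x + I_y = 1 266 309 mm⁴.

J ≈ 1.266 × 10⁶ mm⁴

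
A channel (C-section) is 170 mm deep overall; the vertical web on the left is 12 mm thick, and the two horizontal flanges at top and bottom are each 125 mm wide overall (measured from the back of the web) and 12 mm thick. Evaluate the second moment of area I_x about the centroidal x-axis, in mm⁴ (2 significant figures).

Break the section into simple shapes (no overlaps), measuring from the bottom-left corner of the bounding box.
Web: 12 × 170, A = 2 040 mm², y = 85 mm, Ī = 4 913 000 mm⁴.
Top flange (beyond web): 113 × 12, A = 1 356 mm², y = 164 mm, Ī = 16 272 mm⁴.
Bottom flange (beyond web): 113 × 12, A = 1 356 mm², y = 6 mm, Ī = 16 272 mm⁴.
By symmetry the centroid is at mid-height, ȳ = 85 mm.
Transfer each piece to the centroidal x-axis using Ī + A·d² with d = y − 85:
  web: d = 0 mm → contributes +4 913 000 mm⁴
  top flange (beyond web): d = 79 mm → contributes +8 479 068 mm⁴
  bottom flange (beyond web): d = -79 mm → contributes +8 479 068 mm⁴
Total I = 21 871 136 mm⁴.

I_x ≈ 2.2 × 10⁷ mm⁴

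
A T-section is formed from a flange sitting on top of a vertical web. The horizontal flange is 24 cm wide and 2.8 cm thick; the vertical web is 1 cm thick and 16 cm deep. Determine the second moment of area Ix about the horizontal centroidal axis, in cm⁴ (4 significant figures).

Split into non-overlapping primitives; take the origin at the lower-left of the bounding box.
Flange: 24 × 2.8, A = 67.2 cm², y = 17.4 cm, Ī = 43.904 cm⁴.
Web: 1 × 16, A = 16 cm², y = 8 cm, Ī = 341.333 cm⁴.
Centroid: ȳ = ΣA·y / ΣA = 15.5923 cm.
Transfer each piece to the horizontal centroidal axis using Ī + A·d² with d = y − 15.5923:
  flange: d = 1.80769 cm → contributes +263.497 cm⁴
  web: d = -7.59231 cm → contributes +1263.62 cm⁴
Total I = 1527.12 cm⁴.

Ix ≈ 1527 cm⁴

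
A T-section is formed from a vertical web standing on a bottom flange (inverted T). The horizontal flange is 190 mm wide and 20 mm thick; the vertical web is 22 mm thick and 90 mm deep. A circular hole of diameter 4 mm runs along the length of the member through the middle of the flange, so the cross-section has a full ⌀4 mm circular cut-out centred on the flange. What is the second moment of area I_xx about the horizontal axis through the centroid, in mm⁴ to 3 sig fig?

Split into non-overlapping primitives; take the origin at the lower-left of the bounding box.
Flange: 190 × 20, A = 3 800 mm², y = 10 mm, Ī = 126 667 mm⁴.
Web: 22 × 90, A = 1 980 mm², y = 65 mm, Ī = 1 336 500 mm⁴.
Hole (subtracted): ⌀4, A = 12.566 mm², y = 10 mm, Ī = 12.566 mm⁴.
Centroid: ȳ = ΣA·y / ΣA = 28.882 mm.
Transfer each piece to the horizontal axis through the centroid using Ī + A·d² with d = y − 28.882:
  flange: d = -18.882 mm → contributes +1 481 463 mm⁴
  web: d = 36.118 mm → contributes +3 919 447 mm⁴
  hole: d = -18.882 mm → contributes −4492.8 mm⁴
Total I = 5 396 417 mm⁴.

I_xx ≈ 5.40 × 10⁶ mm⁴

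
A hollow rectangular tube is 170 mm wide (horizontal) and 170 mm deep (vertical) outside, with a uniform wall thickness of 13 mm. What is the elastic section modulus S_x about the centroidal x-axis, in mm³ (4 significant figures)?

Decompose the section into non-overlapping parts with the origin at the bottom-left of its bounding rectangle.
Outer rectangle: 170 × 170, A = 28 900 mm², y = 85 mm, Ī = 69 600 833 mm⁴.
Inner void (subtracted): 144 × 144, A = 20 736 mm², y = 85 mm, Ī = 35 831 808 mm⁴.
By symmetry the centroid is at mid-height, ȳ = 85 mm.
All pieces are centred on the centroidal x-axis, so I = ΣĪ (holes subtracted) = 33 769 025 mm⁴.
Extreme fibre distance c = 85 mm; S = I/c = 397 283 mm³.

S_x ≈ 3.973 × 10⁵ mm³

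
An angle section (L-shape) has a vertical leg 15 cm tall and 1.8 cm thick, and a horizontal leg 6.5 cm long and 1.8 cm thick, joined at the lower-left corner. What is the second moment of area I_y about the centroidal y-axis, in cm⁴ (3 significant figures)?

I_y ≈ 90.9 cm⁴

Split into non-overlapping primitives; take the origin at the lower-left of the bounding box.
Vertical leg: 1.8 × 15, A = 27 cm², x = 0.9 cm, Ī = 7.29 cm⁴.
Horizontal leg (remainder): 4.7 × 1.8, A = 8.46 cm², x = 4.15 cm, Ī = 15.573 cm⁴.
Centroid: x̄ = ΣA·x / ΣA = 1.6754 cm.
Transfer each piece to the centroidal y-axis using Ī + A·d² with d = x − 1.6754:
  vertical leg: d = -0.77538 cm → contributes +23.523 cm⁴
  horizontal leg (remainder): d = 2.4746 cm → contributes +67.38 cm⁴
Total I = 90.903 cm⁴.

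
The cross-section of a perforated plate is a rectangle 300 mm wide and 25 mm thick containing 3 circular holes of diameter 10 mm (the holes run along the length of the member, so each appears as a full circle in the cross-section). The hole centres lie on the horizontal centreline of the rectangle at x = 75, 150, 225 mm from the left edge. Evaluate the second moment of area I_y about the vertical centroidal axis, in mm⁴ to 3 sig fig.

Break the section into simple shapes (no overlaps), measuring from the bottom-left corner of the bounding box.
Plate: 300 × 25, A = 7 500 mm², x = 150 mm, Ī = 56 250 000 mm⁴.
Hole 1 (subtracted): ⌀10, A = 78.54 mm², x = 75 mm, Ī = 490.87 mm⁴.
Hole 2 (subtracted): ⌀10, A = 78.54 mm², x = 150 mm, Ī = 490.87 mm⁴.
Hole 3 (subtracted): ⌀10, A = 78.54 mm², x = 225 mm, Ī = 490.87 mm⁴.
By symmetry the centroid is at mid-width, x̄ = 150 mm.
Transfer each piece to the vertical centroidal axis using Ī + A·d² with d = x − 150:
  plate: d = 0 mm → contributes +56 250 000 mm⁴
  hole 1: d = -75 mm → contributes −442 277 mm⁴
  hole 2: d = 0 mm → contributes −490.87 mm⁴
  hole 3: d = 75 mm → contributes −442 277 mm⁴
Total I = 55 364 954 mm⁴.

I_y ≈ 5.54 × 10⁷ mm⁴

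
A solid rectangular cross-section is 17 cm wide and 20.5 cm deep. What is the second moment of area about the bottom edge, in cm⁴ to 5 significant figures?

The section: 17 × 20.5, A = 348.5 cm², y = 10.25 cm, Ī = 12204.76 cm⁴.
Transfer it to a horizontal axis along the bottom face using Ī + A·d² with d = y − 0:
  the section: d = 10.25 cm → contributes +48819.04 cm⁴
Total I = 48819.04 cm⁴.

I_base ≈ 4.8819 × 10⁴ cm⁴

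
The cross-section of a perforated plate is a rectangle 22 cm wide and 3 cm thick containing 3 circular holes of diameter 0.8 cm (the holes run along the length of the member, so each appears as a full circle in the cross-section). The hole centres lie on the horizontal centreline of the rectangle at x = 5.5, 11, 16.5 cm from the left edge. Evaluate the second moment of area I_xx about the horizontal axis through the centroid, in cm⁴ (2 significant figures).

Break the section into simple shapes (no overlaps), measuring from the bottom-left corner of the bounding box.
Plate: 22 × 3, A = 66 cm², y = 1.5 cm, Ī = 49.5 cm⁴.
Hole 1 (subtracted): ⌀0.8, A = 0.5027 cm², y = 1.5 cm, Ī = 0.02011 cm⁴.
Hole 2 (subtracted): ⌀0.8, A = 0.5027 cm², y = 1.5 cm, Ī = 0.02011 cm⁴.
Hole 3 (subtracted): ⌀0.8, A = 0.5027 cm², y = 1.5 cm, Ī = 0.02011 cm⁴.
By symmetry the centroid is at mid-height, ȳ = 1.5 cm.
All pieces are centred on the horizontal axis through the centroid, so I = ΣĪ (holes subtracted) = 49.44 cm⁴.

I_xx ≈ 49 cm⁴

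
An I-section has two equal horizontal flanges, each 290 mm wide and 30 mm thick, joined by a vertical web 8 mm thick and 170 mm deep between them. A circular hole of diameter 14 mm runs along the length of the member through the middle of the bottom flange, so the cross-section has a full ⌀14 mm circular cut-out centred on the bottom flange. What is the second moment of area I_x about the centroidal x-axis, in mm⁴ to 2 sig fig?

Split into non-overlapping primitives; take the origin at the lower-left of the bounding box.
Bottom flange: 290 × 30, A = 8 700 mm², y = 15 mm, Ī = 652 500 mm⁴.
Web: 8 × 170, A = 1 360 mm², y = 115 mm, Ī = 3 275 333 mm⁴.
Top flange: 290 × 30, A = 8 700 mm², y = 215 mm, Ī = 652 500 mm⁴.
Hole (subtracted): ⌀14, A = 153.9 mm², y = 15 mm, Ī = 1 886 mm⁴.
Centroid: ȳ = ΣA·y / ΣA = 115.8 mm.
Transfer each piece to the centroidal x-axis using Ī + A·d² with d = y − 115.8:
  bottom flange: d = -100.8 mm → contributes +89 098 052 mm⁴
  web: d = -0.8274 mm → contributes +3 276 264 mm⁴
  top flange: d = 99.17 mm → contributes +86 218 859 mm⁴
  hole: d = -100.8 mm → contributes −1 566 844 mm⁴
Total I = 177 026 331 mm⁴.

I_x ≈ 1.8 × 10⁸ mm⁴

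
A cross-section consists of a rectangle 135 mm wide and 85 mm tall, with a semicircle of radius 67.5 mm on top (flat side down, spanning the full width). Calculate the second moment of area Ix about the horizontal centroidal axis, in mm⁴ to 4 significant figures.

Ix ≈ 3.150 × 10⁷ mm⁴

Break the section into simple shapes (no overlaps), measuring from the bottom-left corner of the bounding box.
Rectangular body: 135 × 85, A = 11 475 mm², y = 42.5 mm, Ī = 6 908 906 mm⁴.
Semicircular cap: semicircle r = 67.5, A = 7156.94 mm², y = 113.648 mm, Ī = 2 278 490 mm⁴.
Centroid: ȳ = ΣA·y / ΣA = 69.8295 mm.
Transfer each piece to the horizontal centroidal axis using Ī + A·d² with d = y − 69.8295:
  rectangular body: d = -27.3295 mm → contributes +15 479 589 mm⁴
  semicircular cap: d = 43.8184 mm → contributes +16 020 197 mm⁴
Total I = 31 499 785 mm⁴.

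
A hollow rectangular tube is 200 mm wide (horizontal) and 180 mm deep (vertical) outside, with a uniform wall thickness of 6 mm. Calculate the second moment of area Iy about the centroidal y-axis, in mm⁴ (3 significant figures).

Split into non-overlapping primitives; take the origin at the lower-left of the bounding box.
Outer rectangle: 200 × 180, A = 36 000 mm², x = 100 mm, Ī = 120 000 000 mm⁴.
Inner void (subtracted): 188 × 168, A = 31 584 mm², x = 100 mm, Ī = 93 025 408 mm⁴.
By symmetry the centroid is at mid-width, x̄ = 100 mm.
All pieces are centred on the centroidal y-axis, so I = ΣĪ (holes subtracted) = 26 974 592 mm⁴.

Iy ≈ 2.70 × 10⁷ mm⁴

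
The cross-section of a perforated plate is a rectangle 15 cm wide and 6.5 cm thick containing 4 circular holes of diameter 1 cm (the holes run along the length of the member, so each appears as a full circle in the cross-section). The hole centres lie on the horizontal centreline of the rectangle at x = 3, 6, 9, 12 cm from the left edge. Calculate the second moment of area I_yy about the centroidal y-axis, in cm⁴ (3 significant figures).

Split into non-overlapping primitives; take the origin at the lower-left of the bounding box.
Plate: 15 × 6.5, A = 97.5 cm², x = 7.5 cm, Ī = 1828.1 cm⁴.
Hole 1 (subtracted): ⌀1, A = 0.7854 cm², x = 3 cm, Ī = 0.049087 cm⁴.
Hole 2 (subtracted): ⌀1, A = 0.7854 cm², x = 6 cm, Ī = 0.049087 cm⁴.
Hole 3 (subtracted): ⌀1, A = 0.7854 cm², x = 9 cm, Ī = 0.049087 cm⁴.
Hole 4 (subtracted): ⌀1, A = 0.7854 cm², x = 12 cm, Ī = 0.049087 cm⁴.
By symmetry the centroid is at mid-width, x̄ = 7.5 cm.
Transfer each piece to the centroidal y-axis using Ī + A·d² with d = x − 7.5:
  plate: d = 0 cm → contributes +1828.1 cm⁴
  hole 1: d = -4.5 cm → contributes −15.953 cm⁴
  hole 2: d = -1.5 cm → contributes −1.8162 cm⁴
  hole 3: d = 1.5 cm → contributes −1.8162 cm⁴
  hole 4: d = 4.5 cm → contributes −15.953 cm⁴
Total I = 1792.6 cm⁴.

I_yy ≈ 1790 cm⁴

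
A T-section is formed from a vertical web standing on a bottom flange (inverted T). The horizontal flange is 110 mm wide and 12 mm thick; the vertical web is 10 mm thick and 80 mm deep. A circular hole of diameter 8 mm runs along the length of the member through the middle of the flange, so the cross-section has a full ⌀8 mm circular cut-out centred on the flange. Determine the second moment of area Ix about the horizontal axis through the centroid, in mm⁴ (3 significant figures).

Split into non-overlapping primitives; take the origin at the lower-left of the bounding box.
Flange: 110 × 12, A = 1 320 mm², y = 6 mm, Ī = 15 840 mm⁴.
Web: 10 × 80, A = 800 mm², y = 52 mm, Ī = 426 667 mm⁴.
Hole (subtracted): ⌀8, A = 50.265 mm², y = 6 mm, Ī = 201.06 mm⁴.
Centroid: ȳ = ΣA·y / ΣA = 23.78 mm.
Transfer each piece to the horizontal axis through the centroid using Ī + A·d² with d = y − 23.78:
  flange: d = -17.78 mm → contributes +433 132 mm⁴
  web: d = 28.22 mm → contributes +1 063 759 mm⁴
  hole: d = -17.78 mm → contributes −16 092 mm⁴
Total I = 1 480 799 mm⁴.

Ix ≈ 1.48 × 10⁶ mm⁴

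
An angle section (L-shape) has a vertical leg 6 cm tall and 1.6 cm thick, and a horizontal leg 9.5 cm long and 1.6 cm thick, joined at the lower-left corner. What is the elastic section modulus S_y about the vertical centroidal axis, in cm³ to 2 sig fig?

S_y ≈ 32 cm³

Treat the section as a set of non-overlapping primitives; coordinates are from the bounding-box lower-left.
Vertical leg: 1.6 × 6, A = 9.6 cm², x = 0.8 cm, Ī = 2.048 cm⁴.
Horizontal leg (remainder): 7.9 × 1.6, A = 12.64 cm², x = 5.55 cm, Ī = 65.74 cm⁴.
Centroid: x̄ = ΣA·x / ΣA = 3.5 cm.
Transfer each piece to the vertical centroidal axis using Ī + A·d² with d = x − 3.5:
  vertical leg: d = -2.7 cm → contributes +72.01 cm⁴
  horizontal leg (remainder): d = 2.05 cm → contributes +118.9 cm⁴
Total I = 190.9 cm⁴.
Extreme fibre distance c = 6 cm; S = I/c = 31.81 cm³.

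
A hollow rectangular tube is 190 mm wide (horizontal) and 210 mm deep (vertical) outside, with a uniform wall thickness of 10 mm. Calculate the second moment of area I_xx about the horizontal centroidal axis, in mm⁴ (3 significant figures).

Break the section into simple shapes (no overlaps), measuring from the bottom-left corner of the bounding box.
Outer rectangle: 190 × 210, A = 39 900 mm², y = 105 mm, Ī = 146 632 500 mm⁴.
Inner void (subtracted): 170 × 190, A = 32 300 mm², y = 105 mm, Ī = 97 169 167 mm⁴.
By symmetry the centroid is at mid-height, ȳ = 105 mm.
All pieces are centred on the horizontal centroidal axis, so I = ΣĪ (holes subtracted) = 49 463 333 mm⁴.

I_xx ≈ 4.95 × 10⁷ mm⁴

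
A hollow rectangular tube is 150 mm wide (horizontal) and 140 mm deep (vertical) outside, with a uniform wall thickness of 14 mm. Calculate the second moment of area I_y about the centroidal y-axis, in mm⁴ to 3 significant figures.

I_y ≈ 2.24 × 10⁷ mm⁴

Split into non-overlapping primitives; take the origin at the lower-left of the bounding box.
Outer rectangle: 150 × 140, A = 21 000 mm², x = 75 mm, Ī = 39 375 000 mm⁴.
Inner void (subtracted): 122 × 112, A = 13 664 mm², x = 75 mm, Ī = 16 947 915 mm⁴.
By symmetry the centroid is at mid-width, x̄ = 75 mm.
All pieces are centred on the centroidal y-axis, so I = ΣĪ (holes subtracted) = 22 427 085 mm⁴.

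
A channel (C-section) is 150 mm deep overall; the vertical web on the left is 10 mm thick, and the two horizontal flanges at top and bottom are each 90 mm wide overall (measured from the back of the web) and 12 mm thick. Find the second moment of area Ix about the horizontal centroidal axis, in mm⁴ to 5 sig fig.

Treat the section as a set of non-overlapping primitives; coordinates are from the bounding-box lower-left.
Web: 10 × 150, A = 1 500 mm², y = 75 mm, Ī = 2 812 500 mm⁴.
Top flange (beyond web): 80 × 12, A = 960 mm², y = 144 mm, Ī = 11 520 mm⁴.
Bottom flange (beyond web): 80 × 12, A = 960 mm², y = 6 mm, Ī = 11 520 mm⁴.
By symmetry the centroid is at mid-height, ȳ = 75 mm.
Transfer each piece to the horizontal centroidal axis using Ī + A·d² with d = y − 75:
  web: d = 0 mm → contributes +2 812 500 mm⁴
  top flange (beyond web): d = 69 mm → contributes +4 582 080 mm⁴
  bottom flange (beyond web): d = -69 mm → contributes +4 582 080 mm⁴
Total I = 11 976 660 mm⁴.

Ix ≈ 1.1977 × 10⁷ mm⁴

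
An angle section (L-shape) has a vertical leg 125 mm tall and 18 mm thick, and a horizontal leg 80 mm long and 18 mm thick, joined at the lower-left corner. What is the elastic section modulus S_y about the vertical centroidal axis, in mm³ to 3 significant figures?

S_y ≈ 2.79 × 10⁴ mm³

Split into non-overlapping primitives; take the origin at the lower-left of the bounding box.
Vertical leg: 18 × 125, A = 2 250 mm², x = 9 mm, Ī = 60 750 mm⁴.
Horizontal leg (remainder): 62 × 18, A = 1 116 mm², x = 49 mm, Ī = 357 492 mm⁴.
Centroid: x̄ = ΣA·x / ΣA = 22.262 mm.
Transfer each piece to the vertical centroidal axis using Ī + A·d² with d = x − 22.262:
  vertical leg: d = -13.262 mm → contributes +456 483 mm⁴
  horizontal leg (remainder): d = 26.738 mm → contributes +1 155 342 mm⁴
Total I = 1 611 825 mm⁴.
Extreme fibre distance c = 57.738 mm; S = I/c = 27 916 mm³.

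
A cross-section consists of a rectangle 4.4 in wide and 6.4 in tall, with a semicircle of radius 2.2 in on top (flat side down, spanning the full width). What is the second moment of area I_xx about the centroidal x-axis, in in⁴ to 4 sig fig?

Decompose the section into non-overlapping parts with the origin at the bottom-left of its bounding rectangle.
Rectangular body: 4.4 × 6.4, A = 28.16 in², y = 3.2 in, Ī = 96.1195 in⁴.
Semicircular cap: semicircle r = 2.2, A = 7.60265 in², y = 7.33371 in, Ī = 2.57112 in⁴.
Centroid: ȳ = ΣA·y / ΣA = 4.07877 in.
Transfer each piece to the centroidal x-axis using Ī + A·d² with d = y − 4.07877:
  rectangular body: d = -0.87877 in → contributes +117.866 in⁴
  semicircular cap: d = 3.25494 in → contributes +83.1184 in⁴
Total I = 200.984 in⁴.

I_xx ≈ 201.0 in⁴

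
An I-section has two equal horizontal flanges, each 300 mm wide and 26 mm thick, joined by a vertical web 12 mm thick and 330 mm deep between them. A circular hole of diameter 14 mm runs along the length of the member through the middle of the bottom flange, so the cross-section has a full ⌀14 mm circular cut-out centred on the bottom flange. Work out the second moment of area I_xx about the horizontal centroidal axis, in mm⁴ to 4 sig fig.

Treat the section as a set of non-overlapping primitives; coordinates are from the bounding-box lower-left.
Bottom flange: 300 × 26, A = 7 800 mm², y = 13 mm, Ī = 439 400 mm⁴.
Web: 12 × 330, A = 3 960 mm², y = 191 mm, Ī = 35 937 000 mm⁴.
Top flange: 300 × 26, A = 7 800 mm², y = 369 mm, Ī = 439 400 mm⁴.
Hole (subtracted): ⌀14, A = 153.938 mm², y = 13 mm, Ī = 1885.74 mm⁴.
Centroid: ȳ = ΣA·y / ΣA = 192.412 mm.
Transfer each piece to the horizontal centroidal axis using Ī + A·d² with d = y − 192.412:
  bottom flange: d = -179.412 mm → contributes +251 510 937 mm⁴
  web: d = -1.41198 mm → contributes +35 944 895 mm⁴
  top flange: d = 176.588 mm → contributes +243 669 365 mm⁴
  hole: d = -179.412 mm → contributes −4 956 945 mm⁴
Total I = 526 168 252 mm⁴.

I_xx ≈ 5.262 × 10⁸ mm⁴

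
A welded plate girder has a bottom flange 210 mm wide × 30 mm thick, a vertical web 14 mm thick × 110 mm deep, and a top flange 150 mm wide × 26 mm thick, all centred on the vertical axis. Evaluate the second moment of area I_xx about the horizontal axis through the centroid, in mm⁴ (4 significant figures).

Split into non-overlapping primitives; take the origin at the lower-left of the bounding box.
Bottom plate: 210 × 30, A = 6 300 mm², y = 15 mm, Ī = 472 500 mm⁴.
Web plate: 14 × 110, A = 1 540 mm², y = 85 mm, Ī = 1 552 833 mm⁴.
Top plate: 150 × 26, A = 3 900 mm², y = 153 mm, Ī = 219 700 mm⁴.
Centroid: ȳ = ΣA·y / ΣA = 70.0256 mm.
Transfer each piece to the horizontal axis through the centroid using Ī + A·d² with d = y − 70.0256:
  bottom plate: d = -55.0256 mm → contributes +19 547 713 mm⁴
  web plate: d = 14.9744 mm → contributes +1 898 154 mm⁴
  top plate: d = 82.9744 mm → contributes +27 070 259 mm⁴
Total I = 48 516 126 mm⁴.

I_xx ≈ 4.852 × 10⁷ mm⁴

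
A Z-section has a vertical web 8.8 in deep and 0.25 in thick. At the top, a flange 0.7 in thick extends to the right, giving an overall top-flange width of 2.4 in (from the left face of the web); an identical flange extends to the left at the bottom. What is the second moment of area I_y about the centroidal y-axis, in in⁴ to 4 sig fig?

I_y ≈ 5.505 in⁴

Decompose the section into non-overlapping parts with the origin at the bottom-left of its bounding rectangle.
Web: 0.25 × 8.8, A = 2.2 in², x = 2.275 in, Ī = 0.0114583 in⁴.
Top flange (beyond web): 2.15 × 0.7, A = 1.505 in², x = 3.475 in, Ī = 0.579739 in⁴.
Bottom flange (beyond web): 2.15 × 0.7, A = 1.505 in², x = 1.075 in, Ī = 0.579739 in⁴.
Centroid: x̄ = ΣA·x / ΣA = 2.275 in.
Transfer each piece to the centroidal y-axis using Ī + A·d² with d = x − 2.275:
  web: d = 0 in → contributes +0.0114583 in⁴
  top flange (beyond web): d = 1.2 in → contributes +2.74694 in⁴
  bottom flange (beyond web): d = -1.2 in → contributes +2.74694 in⁴
Total I = 5.50534 in⁴.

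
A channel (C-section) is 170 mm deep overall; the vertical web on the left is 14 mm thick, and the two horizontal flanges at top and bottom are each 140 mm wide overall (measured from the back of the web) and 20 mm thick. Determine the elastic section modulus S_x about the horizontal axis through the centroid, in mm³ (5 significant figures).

S_x ≈ 4.0294 × 10⁵ mm³

Split into non-overlapping primitives; take the origin at the lower-left of the bounding box.
Web: 14 × 170, A = 2 380 mm², y = 85 mm, Ī = 5 731 833 mm⁴.
Top flange (beyond web): 126 × 20, A = 2 520 mm², y = 160 mm, Ī = 84 000 mm⁴.
Bottom flange (beyond web): 126 × 20, A = 2 520 mm², y = 10 mm, Ī = 84 000 mm⁴.
By symmetry the centroid is at mid-height, ȳ = 85 mm.
Transfer each piece to the horizontal axis through the centroid using Ī + A·d² with d = y − 85:
  web: d = 0 mm → contributes +5 731 833 mm⁴
  top flange (beyond web): d = 75 mm → contributes +14 259 000 mm⁴
  bottom flange (beyond web): d = -75 mm → contributes +14 259 000 mm⁴
Total I = 34 249 833 mm⁴.
Extreme fibre distance c = 85 mm; S = I/c = 402939.2 mm³.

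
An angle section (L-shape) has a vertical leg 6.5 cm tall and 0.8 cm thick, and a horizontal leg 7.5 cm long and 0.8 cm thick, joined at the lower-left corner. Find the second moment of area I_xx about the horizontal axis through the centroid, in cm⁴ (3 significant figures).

Break the section into simple shapes (no overlaps), measuring from the bottom-left corner of the bounding box.
Vertical leg: 0.8 × 6.5, A = 5.2 cm², y = 3.25 cm, Ī = 18.308 cm⁴.
Horizontal leg (remainder): 6.7 × 0.8, A = 5.36 cm², y = 0.4 cm, Ī = 0.28587 cm⁴.
Centroid: ȳ = ΣA·y / ΣA = 1.8034 cm.
Transfer each piece to the horizontal axis through the centroid using Ī + A·d² with d = y − 1.8034:
  vertical leg: d = 1.4466 cm → contributes +29.19 cm⁴
  horizontal leg (remainder): d = -1.4034 cm → contributes +10.843 cm⁴
Total I = 40.033 cm⁴.

I_xx ≈ 40.0 cm⁴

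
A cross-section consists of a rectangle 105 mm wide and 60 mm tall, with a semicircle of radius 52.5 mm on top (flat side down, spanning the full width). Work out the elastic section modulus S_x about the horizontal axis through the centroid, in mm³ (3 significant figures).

Decompose the section into non-overlapping parts with the origin at the bottom-left of its bounding rectangle.
Rectangular body: 105 × 60, A = 6 300 mm², y = 30 mm, Ī = 1 890 000 mm⁴.
Semicircular cap: semicircle r = 52.5, A = 4329.5 mm², y = 82.282 mm, Ī = 833 814 mm⁴.
Centroid: ȳ = ΣA·y / ΣA = 51.295 mm.
Transfer each piece to the horizontal axis through the centroid using Ī + A·d² with d = y − 51.295:
  rectangular body: d = -21.295 mm → contributes +4 746 870 mm⁴
  semicircular cap: d = 30.987 mm → contributes +4 990 934 mm⁴
Total I = 9 737 805 mm⁴.
Extreme fibre distance c = 61.205 mm; S = I/c = 159 101 mm³.

S_x ≈ 1.59 × 10⁵ mm³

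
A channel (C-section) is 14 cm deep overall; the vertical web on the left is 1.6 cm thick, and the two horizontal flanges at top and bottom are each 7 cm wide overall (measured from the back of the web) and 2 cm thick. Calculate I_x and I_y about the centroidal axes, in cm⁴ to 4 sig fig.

Break the section into simple shapes (no overlaps), measuring from the bottom-left corner of the bounding box.
Web: 1.6 × 14, A = 22.4 cm², y = 7 cm, Ī = 365.867 cm⁴.
Top flange (beyond web): 5.4 × 2, A = 10.8 cm², y = 13 cm, Ī = 3.6 cm⁴.
Bottom flange (beyond web): 5.4 × 2, A = 10.8 cm², y = 1 cm, Ī = 3.6 cm⁴.
By symmetry the centroid is at mid-height, ȳ = 7 cm.
Transfer each piece to the centroidal x-axis using Ī + A·d² with d = y − 7:
  web: d = 0 cm → contributes +365.867 cm⁴
  top flange (beyond web): d = 6 cm → contributes +392.4 cm⁴
  bottom flange (beyond web): d = -6 cm → contributes +392.4 cm⁴
Total I = 1150.67 cm⁴.
For the y-axis: x̄ = 2.51818 cm.
Repeating about the centroidal y-axis gives I_y = 191.972 cm⁴.

I_x ≈ 1151 cm⁴, I_y ≈ 192.0 cm⁴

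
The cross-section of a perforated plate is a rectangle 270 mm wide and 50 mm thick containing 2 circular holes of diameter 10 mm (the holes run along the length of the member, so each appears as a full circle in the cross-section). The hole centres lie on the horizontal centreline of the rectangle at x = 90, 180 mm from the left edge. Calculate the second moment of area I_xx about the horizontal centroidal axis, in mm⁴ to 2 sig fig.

Split into non-overlapping primitives; take the origin at the lower-left of the bounding box.
Plate: 270 × 50, A = 13 500 mm², y = 25 mm, Ī = 2 812 500 mm⁴.
Hole 1 (subtracted): ⌀10, A = 78.54 mm², y = 25 mm, Ī = 490.9 mm⁴.
Hole 2 (subtracted): ⌀10, A = 78.54 mm², y = 25 mm, Ī = 490.9 mm⁴.
By symmetry the centroid is at mid-height, ȳ = 25 mm.
All pieces are centred on the horizontal centroidal axis, so I = ΣĪ (holes subtracted) = 2 811 518 mm⁴.

I_xx ≈ 2.8 × 10⁶ mm⁴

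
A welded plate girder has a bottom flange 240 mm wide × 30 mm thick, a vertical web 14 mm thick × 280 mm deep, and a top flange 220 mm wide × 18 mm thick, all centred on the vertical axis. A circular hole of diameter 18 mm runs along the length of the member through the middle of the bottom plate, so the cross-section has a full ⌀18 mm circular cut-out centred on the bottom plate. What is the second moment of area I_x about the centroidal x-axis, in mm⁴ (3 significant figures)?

I_x ≈ 2.65 × 10⁸ mm⁴

Treat the section as a set of non-overlapping primitives; coordinates are from the bounding-box lower-left.
Bottom plate: 240 × 30, A = 7 200 mm², y = 15 mm, Ī = 540 000 mm⁴.
Web plate: 14 × 280, A = 3 920 mm², y = 170 mm, Ī = 25 610 667 mm⁴.
Top plate: 220 × 18, A = 3 960 mm², y = 319 mm, Ī = 106 920 mm⁴.
Hole (subtracted): ⌀18, A = 254.47 mm², y = 15 mm, Ī = 5 153 mm⁴.
Centroid: ȳ = ΣA·y / ΣA = 137.18 mm.
Transfer each piece to the centroidal x-axis using Ī + A·d² with d = y − 137.18:
  bottom plate: d = -122.18 mm → contributes +108 027 977 mm⁴
  web plate: d = 32.816 mm → contributes +29 832 121 mm⁴
  top plate: d = 181.82 mm → contributes +131 013 129 mm⁴
  hole: d = -122.18 mm → contributes −3 804 092 mm⁴
Total I = 265 069 136 mm⁴.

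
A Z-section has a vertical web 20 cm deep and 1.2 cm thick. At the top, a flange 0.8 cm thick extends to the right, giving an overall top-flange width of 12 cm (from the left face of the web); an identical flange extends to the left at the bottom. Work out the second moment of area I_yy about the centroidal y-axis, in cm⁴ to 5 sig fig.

I_yy ≈ 792.92 cm⁴

Split into non-overlapping primitives; take the origin at the lower-left of the bounding box.
Web: 1.2 × 20, A = 24 cm², x = 11.4 cm, Ī = 2.88 cm⁴.
Top flange (beyond web): 10.8 × 0.8, A = 8.64 cm², x = 17.4 cm, Ī = 83.9808 cm⁴.
Bottom flange (beyond web): 10.8 × 0.8, A = 8.64 cm², x = 5.4 cm, Ī = 83.9808 cm⁴.
Centroid: x̄ = ΣA·x / ΣA = 11.4 cm.
Transfer each piece to the centroidal y-axis using Ī + A·d² with d = x − 11.4:
  web: d = 0 cm → contributes +2.88 cm⁴
  top flange (beyond web): d = 6 cm → contributes +395.0208 cm⁴
  bottom flange (beyond web): d = -6 cm → contributes +395.0208 cm⁴
Total I = 792.9216 cm⁴.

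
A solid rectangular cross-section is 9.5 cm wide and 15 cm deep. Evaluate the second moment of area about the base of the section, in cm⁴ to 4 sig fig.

I_base ≈ 1.069 × 10⁴ cm⁴

The section: 9.5 × 15, A = 142.5 cm², y = 7.5 cm, Ī = 2671.88 cm⁴.
Transfer it to a horizontal axis along the bottom face using Ī + A·d² with d = y − 0:
  the section: d = 7.5 cm → contributes +10687.5 cm⁴
Total I = 10687.5 cm⁴.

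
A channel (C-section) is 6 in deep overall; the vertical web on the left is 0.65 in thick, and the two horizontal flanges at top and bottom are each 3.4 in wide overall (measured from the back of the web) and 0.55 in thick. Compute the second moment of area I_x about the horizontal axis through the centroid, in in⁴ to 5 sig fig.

Decompose the section into non-overlapping parts with the origin at the bottom-left of its bounding rectangle.
Web: 0.65 × 6, A = 3.9 in², y = 3 in, Ī = 11.7 in⁴.
Top flange (beyond web): 2.75 × 0.55, A = 1.5125 in², y = 5.725 in, Ī = 0.0381276 in⁴.
Bottom flange (beyond web): 2.75 × 0.55, A = 1.5125 in², y = 0.275 in, Ī = 0.0381276 in⁴.
By symmetry the centroid is at mid-height, ȳ = 3 in.
Transfer each piece to the horizontal axis through the centroid using Ī + A·d² with d = y − 3:
  web: d = 0 in → contributes +11.7 in⁴
  top flange (beyond web): d = 2.725 in → contributes +11.26939 in⁴
  bottom flange (beyond web): d = -2.725 in → contributes +11.26939 in⁴
Total I = 34.23877 in⁴.

I_x ≈ 34.239 in⁴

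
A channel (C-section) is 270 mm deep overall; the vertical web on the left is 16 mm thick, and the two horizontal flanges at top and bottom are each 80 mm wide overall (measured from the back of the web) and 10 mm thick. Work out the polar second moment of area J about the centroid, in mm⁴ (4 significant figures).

Break the section into simple shapes (no overlaps), measuring from the bottom-left corner of the bounding box.
Web: 16 × 270, A = 4 320 mm², y = 135 mm, Ī = 26 244 000 mm⁴.
Top flange (beyond web): 64 × 10, A = 640 mm², y = 265 mm, Ī = 5333.33 mm⁴.
Bottom flange (beyond web): 64 × 10, A = 640 mm², y = 5 mm, Ī = 5333.33 mm⁴.
By symmetry the centroid is at mid-height, ȳ = 135 mm.
Transfer each piece to the centroidal x-axis using Ī + A·d² with d = y − 135:
  web: d = 0 mm → contributes +26 244 000 mm⁴
  top flange (beyond web): d = 130 mm → contributes +10 821 333 mm⁴
  bottom flange (beyond web): d = -130 mm → contributes +10 821 333 mm⁴
Total I = 47 886 667 mm⁴.
For the y-axis: x̄ = 17.1429 mm.
Repeating about the centroidal y-axis gives I_y = 2 108 952 mm⁴.
Polar second moment: J = I_x + I_y = 49 995 619 mm⁴.

J ≈ 5.000 × 10⁷ mm⁴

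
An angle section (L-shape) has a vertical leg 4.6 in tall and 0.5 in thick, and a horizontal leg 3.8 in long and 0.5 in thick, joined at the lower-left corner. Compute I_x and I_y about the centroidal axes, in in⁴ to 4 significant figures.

I_x ≈ 8.128 in⁴, I_y ≈ 5.014 in⁴

Decompose the section into non-overlapping parts with the origin at the bottom-left of its bounding rectangle.
Vertical leg: 0.5 × 4.6, A = 2.3 in², y = 2.3 in, Ī = 4.05567 in⁴.
Horizontal leg (remainder): 3.3 × 0.5, A = 1.65 in², y = 0.25 in, Ī = 0.034375 in⁴.
Centroid: ȳ = ΣA·y / ΣA = 1.44367 in.
Transfer each piece to the centroidal x-axis using Ī + A·d² with d = y − 1.44367:
  vertical leg: d = 0.856329 in → contributes +5.74226 in⁴
  horizontal leg (remainder): d = -1.19367 in → contributes +2.38538 in⁴
Total I = 8.12763 in⁴.
For the y-axis: x̄ = 1.04367 in.
Repeating about the centroidal y-axis gives I_y = 5.01363 in⁴.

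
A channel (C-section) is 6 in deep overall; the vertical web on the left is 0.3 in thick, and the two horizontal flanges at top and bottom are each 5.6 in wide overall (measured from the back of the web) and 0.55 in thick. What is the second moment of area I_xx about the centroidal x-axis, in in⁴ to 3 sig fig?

I_xx ≈ 48.8 in⁴

Decompose the section into non-overlapping parts with the origin at the bottom-left of its bounding rectangle.
Web: 0.3 × 6, A = 1.8 in², y = 3 in, Ī = 5.4 in⁴.
Top flange (beyond web): 5.3 × 0.55, A = 2.915 in², y = 5.725 in, Ī = 0.073482 in⁴.
Bottom flange (beyond web): 5.3 × 0.55, A = 2.915 in², y = 0.275 in, Ī = 0.073482 in⁴.
By symmetry the centroid is at mid-height, ȳ = 3 in.
Transfer each piece to the centroidal x-axis using Ī + A·d² with d = y − 3:
  web: d = 0 in → contributes +5.4 in⁴
  top flange (beyond web): d = 2.725 in → contributes +21.719 in⁴
  bottom flange (beyond web): d = -2.725 in → contributes +21.719 in⁴
Total I = 48.838 in⁴.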